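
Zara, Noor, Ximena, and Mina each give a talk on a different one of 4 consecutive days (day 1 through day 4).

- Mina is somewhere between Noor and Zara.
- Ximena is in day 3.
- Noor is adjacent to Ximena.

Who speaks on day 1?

With clue 1, Mina is ruled out for day 1.
With clues 1–2, Ximena is ruled out for day 1.
With clues 1–3, Noor is ruled out for day 1.
So day 1 is Zara.

Zara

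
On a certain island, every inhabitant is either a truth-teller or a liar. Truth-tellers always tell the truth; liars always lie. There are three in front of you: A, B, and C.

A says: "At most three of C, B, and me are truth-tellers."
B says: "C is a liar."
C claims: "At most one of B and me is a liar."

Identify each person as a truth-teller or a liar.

A: truth-teller, B: liar, C: truth-teller

Regardless of anyone's role, A's statement is true, so A is a truth-teller.
Consider B. Suppose B is a truth-teller.
Then no assignment of the remaining roles makes every statement match its speaker's type — contradiction.
So B is a liar.
Consider C. Suppose C is a liar.
Then B's statement comes out true, contradicting B being a liar.
So C is a truth-teller.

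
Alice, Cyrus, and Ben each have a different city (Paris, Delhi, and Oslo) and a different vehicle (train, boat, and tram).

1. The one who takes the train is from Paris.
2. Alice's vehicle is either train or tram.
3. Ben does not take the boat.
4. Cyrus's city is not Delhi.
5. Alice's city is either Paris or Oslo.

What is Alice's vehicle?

train

With clues 1–2, boat is impossible for Alice's vehicle.
With clues 1–5, tram is impossible for Alice's vehicle.
That leaves train.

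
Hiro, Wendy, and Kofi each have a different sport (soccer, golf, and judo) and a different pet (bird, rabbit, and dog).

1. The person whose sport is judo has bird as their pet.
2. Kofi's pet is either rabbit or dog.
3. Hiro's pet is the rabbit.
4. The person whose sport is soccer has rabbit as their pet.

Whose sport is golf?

Kofi

With clues 1–3, Wendy is impossible for the one with sport golf.
With clues 1–4, Hiro is impossible for the one with sport golf.
That leaves Kofi.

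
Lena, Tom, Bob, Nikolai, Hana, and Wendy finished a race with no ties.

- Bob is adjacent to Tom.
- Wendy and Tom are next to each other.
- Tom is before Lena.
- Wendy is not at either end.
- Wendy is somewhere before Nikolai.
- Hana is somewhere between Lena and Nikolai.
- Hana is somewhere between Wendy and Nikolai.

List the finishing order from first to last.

From clues 1–2: Tom is in {2,3,4,5}.
From clues 1–3: Lena is in {4,5,6}.
From clues 1–5: Tom is in {2,3}.
From clues 1–6: Bob → place 1, Tom → place 2, Wendy → place 3, Hana → place 5.
From clues 1–7: Lena → place 4, Nikolai → place 6.

Bob, Tom, Wendy, Lena, Hana, Nikolai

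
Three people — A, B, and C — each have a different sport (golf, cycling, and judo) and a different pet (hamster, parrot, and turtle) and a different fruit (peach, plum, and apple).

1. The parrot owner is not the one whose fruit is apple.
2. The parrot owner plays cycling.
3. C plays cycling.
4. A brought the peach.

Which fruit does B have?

apple

With clues 1–4, peach and plum are impossible for B's fruit.
That leaves apple.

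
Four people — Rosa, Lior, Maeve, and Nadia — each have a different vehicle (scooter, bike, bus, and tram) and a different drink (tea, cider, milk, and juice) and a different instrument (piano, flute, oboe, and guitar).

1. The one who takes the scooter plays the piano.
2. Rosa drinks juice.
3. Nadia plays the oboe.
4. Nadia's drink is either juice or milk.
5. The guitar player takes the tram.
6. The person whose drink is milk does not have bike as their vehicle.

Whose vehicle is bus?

With clues 1–6, Lior, Maeve, and Rosa are impossible for the one with vehicle bus.
That leaves Nadia.

Nadia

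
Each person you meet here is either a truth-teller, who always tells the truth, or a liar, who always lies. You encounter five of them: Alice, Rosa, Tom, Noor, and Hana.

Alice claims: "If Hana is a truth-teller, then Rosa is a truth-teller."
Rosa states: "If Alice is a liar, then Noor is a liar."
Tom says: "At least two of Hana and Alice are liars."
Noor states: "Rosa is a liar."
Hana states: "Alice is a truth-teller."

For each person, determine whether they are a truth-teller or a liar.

Consider Alice. Suppose Alice is a liar.
Then no assignment of the remaining roles makes every statement match its speaker's type — contradiction.
So Alice is a truth-teller.
With that fixed, Rosa's statement is true, so Rosa is a truth-teller.
With that fixed, Tom's statement is false, so Tom is a liar.
With that fixed, Noor's statement is false, so Noor is a liar.
With that fixed, Hana's statement is true, so Hana is a truth-teller.

Alice: truth-teller, Rosa: truth-teller, Tom: liar, Noor: liar, Hana: truth-teller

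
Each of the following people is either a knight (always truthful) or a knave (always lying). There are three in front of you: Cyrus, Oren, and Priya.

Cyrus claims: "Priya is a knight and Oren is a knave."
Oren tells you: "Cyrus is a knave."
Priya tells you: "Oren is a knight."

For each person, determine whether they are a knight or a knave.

Cyrus: knave, Oren: knight, Priya: knight

Consider Cyrus. Suppose Cyrus is a knight.
Then no assignment of the remaining roles makes every statement match its speaker's type — contradiction.
So Cyrus is a knave.
With that fixed, Oren's statement is true, so Oren is a knight.
With that fixed, Priya's statement is true, so Priya is a knight.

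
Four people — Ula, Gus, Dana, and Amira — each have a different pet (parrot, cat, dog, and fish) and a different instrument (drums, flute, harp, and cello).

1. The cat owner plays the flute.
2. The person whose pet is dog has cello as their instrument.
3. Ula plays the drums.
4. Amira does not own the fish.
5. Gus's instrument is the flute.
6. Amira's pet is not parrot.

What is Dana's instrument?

With clues 1–3, drums is impossible for Dana's instrument.
With clues 1–5, flute is impossible for Dana's instrument.
With clues 1–6, cello is impossible for Dana's instrument.
That leaves harp.

harp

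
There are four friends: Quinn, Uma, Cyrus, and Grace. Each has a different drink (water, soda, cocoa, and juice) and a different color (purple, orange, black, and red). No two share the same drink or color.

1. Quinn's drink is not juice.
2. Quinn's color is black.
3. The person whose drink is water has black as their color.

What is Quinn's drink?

Clue 1 rules out juice for Quinn's drink.
With clues 1–3, cocoa and soda are impossible for Quinn's drink.
That leaves water.

water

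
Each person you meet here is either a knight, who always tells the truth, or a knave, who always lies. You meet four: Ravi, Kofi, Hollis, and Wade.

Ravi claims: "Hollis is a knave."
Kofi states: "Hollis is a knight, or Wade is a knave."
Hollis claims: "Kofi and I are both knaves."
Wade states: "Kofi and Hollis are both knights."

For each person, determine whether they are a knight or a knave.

Ravi: knight, Kofi: knight, Hollis: knave, Wade: knave

Consider Ravi. Suppose Ravi is a knave.
Then no assignment of the remaining roles makes every statement match its speaker's type — contradiction.
So Ravi is a knight.
Consider Kofi. Suppose Kofi is a knave.
Then whichever role Hollis has, Hollis's statement has the wrong truth value — contradiction.
So Kofi is a knight.
With that fixed, Hollis's statement is false, so Hollis is a knave.
With that fixed, Wade's statement is false, so Wade is a knave.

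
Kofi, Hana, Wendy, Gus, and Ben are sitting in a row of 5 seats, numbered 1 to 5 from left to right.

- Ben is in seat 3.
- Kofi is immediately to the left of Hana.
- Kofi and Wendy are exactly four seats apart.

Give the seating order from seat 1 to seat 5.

From clue 1: Ben → seat 3.
From clues 1–2: Kofi is in {1,4}.
From clues 1–3: Kofi → seat 1, Hana → seat 2, Gus → seat 4, Wendy → seat 5.

Kofi, Hana, Ben, Gus, Wendy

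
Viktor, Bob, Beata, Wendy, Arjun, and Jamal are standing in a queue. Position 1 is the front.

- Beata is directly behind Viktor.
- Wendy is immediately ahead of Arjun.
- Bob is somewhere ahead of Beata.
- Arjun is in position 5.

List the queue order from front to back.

From clue 1: Viktor is in {1,2,3,4,5}.
From clues 1–3: Viktor is in {2,3,4,5}.
From clues 1–4: Bob → position 1, Viktor → position 2, Beata → position 3, Wendy → position 4, Arjun → position 5, Jamal → position 6.

Bob, Viktor, Beata, Wendy, Arjun, Jamal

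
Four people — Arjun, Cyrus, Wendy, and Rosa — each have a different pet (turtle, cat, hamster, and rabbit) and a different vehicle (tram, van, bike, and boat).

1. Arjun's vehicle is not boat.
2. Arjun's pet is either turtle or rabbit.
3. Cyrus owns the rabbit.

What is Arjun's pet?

turtle

With clues 1–2, cat and hamster are impossible for Arjun's pet.
With clues 1–3, rabbit is impossible for Arjun's pet.
That leaves turtle.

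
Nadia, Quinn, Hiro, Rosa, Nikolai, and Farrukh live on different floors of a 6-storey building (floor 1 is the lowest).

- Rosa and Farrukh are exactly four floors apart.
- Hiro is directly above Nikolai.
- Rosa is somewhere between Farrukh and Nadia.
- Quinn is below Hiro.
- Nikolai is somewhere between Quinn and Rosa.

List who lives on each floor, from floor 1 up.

From clue 1: Rosa is in {1,2,5,6}.
From clues 1–2: Hiro is in {3,4,5}.
From clues 1–3: Nadia is in {1,6}.
From clues 1–5: Farrukh → floor 1, Quinn → floor 2, Nikolai → floor 3, Hiro → floor 4, Rosa → floor 5, Nadia → floor 6.

Farrukh, Quinn, Nikolai, Hiro, Rosa, Nadia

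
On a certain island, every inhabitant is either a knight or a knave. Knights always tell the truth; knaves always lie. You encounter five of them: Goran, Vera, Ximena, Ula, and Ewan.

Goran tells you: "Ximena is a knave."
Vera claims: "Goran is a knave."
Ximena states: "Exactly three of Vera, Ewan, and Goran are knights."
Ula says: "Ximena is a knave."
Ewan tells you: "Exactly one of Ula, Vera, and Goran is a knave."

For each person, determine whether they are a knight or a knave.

Consider Goran. Suppose Goran is a knave.
Then no assignment of the remaining roles makes every statement match its speaker's type — contradiction.
So Goran is a knight.
With that fixed, Vera's statement is false, so Vera is a knave.
With that fixed, Ximena's statement is false, so Ximena is a knave.
With that fixed, Ula's statement is true, so Ula is a knight.
With that fixed, Ewan's statement is true, so Ewan is a knight.

Goran: knight, Vera: knave, Ximena: knave, Ula: knight, Ewan: knight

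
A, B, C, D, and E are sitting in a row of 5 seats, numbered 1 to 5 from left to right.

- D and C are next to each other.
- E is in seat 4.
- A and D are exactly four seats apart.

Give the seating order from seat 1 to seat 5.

From clues 1–2: E → seat 4.
From clues 1–3: D → seat 1, C → seat 2, B → seat 3, A → seat 5.

D, C, B, E, A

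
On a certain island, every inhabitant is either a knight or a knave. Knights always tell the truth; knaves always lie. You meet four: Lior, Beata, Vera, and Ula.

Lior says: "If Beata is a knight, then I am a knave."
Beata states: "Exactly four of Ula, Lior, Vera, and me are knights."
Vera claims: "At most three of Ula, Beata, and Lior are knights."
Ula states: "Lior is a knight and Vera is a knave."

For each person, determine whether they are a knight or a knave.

Lior: knight, Beata: knave, Vera: knight, Ula: knave

Regardless of anyone's role, Vera's statement is true, so Vera is a knight.
With that fixed, Ula's statement is false, so Ula is a knave.
With that fixed, Beata's statement is false, so Beata is a knave.
With that fixed, Lior's statement is true, so Lior is a knight.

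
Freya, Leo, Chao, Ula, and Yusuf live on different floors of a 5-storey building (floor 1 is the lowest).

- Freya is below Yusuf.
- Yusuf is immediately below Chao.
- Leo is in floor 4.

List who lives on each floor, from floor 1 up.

From clue 1: Freya is in {1,2,3,4}.
From clues 1–2: Freya is in {1,2,3}.
From clues 1–3: Freya → floor 1, Yusuf → floor 2, Chao → floor 3, Leo → floor 4, Ula → floor 5.

Freya, Yusuf, Chao, Leo, Ula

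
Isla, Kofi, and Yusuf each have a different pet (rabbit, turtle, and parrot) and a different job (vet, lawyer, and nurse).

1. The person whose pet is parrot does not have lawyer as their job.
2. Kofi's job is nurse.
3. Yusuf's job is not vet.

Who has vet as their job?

With clues 1–2, Kofi is impossible for the one with job vet.
With clues 1–3, Yusuf is impossible for the one with job vet.
That leaves Isla.

Isla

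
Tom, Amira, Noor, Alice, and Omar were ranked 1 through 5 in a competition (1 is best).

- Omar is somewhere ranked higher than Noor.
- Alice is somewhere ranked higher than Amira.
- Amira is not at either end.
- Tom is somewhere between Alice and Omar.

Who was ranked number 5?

Noor

With clue 1, Omar is ruled out for rank 5.
With clues 1–2, Alice is ruled out for rank 5.
With clues 1–3, Amira is ruled out for rank 5.
With clues 1–4, Tom is ruled out for rank 5.
So rank 5 is Noor.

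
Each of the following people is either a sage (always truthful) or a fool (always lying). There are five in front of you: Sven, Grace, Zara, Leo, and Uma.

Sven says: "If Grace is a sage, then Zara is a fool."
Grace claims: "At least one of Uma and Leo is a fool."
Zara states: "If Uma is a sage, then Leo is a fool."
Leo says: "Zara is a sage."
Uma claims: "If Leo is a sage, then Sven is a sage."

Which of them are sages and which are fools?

Consider Sven. Suppose Sven is a sage.
Then no assignment of the remaining roles makes every statement match its speaker's type — contradiction.
So Sven is a fool.
Consider Grace. Suppose Grace is a fool.
Then Sven's statement comes out true, contradicting Sven being a fool.
So Grace is a sage.
Consider Zara. Suppose Zara is a fool.
Then Sven's statement comes out true, contradicting Sven being a fool.
So Zara is a sage.
With that fixed, Leo's statement is true, so Leo is a sage.
With that fixed, Uma's statement is false, so Uma is a fool.

Sven: fool, Grace: sage, Zara: sage, Leo: sage, Uma: fool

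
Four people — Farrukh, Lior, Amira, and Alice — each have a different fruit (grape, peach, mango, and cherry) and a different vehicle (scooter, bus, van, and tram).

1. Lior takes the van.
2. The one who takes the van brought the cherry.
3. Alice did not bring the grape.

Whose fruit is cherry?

Lior

With clues 1–2, Alice, Amira, and Farrukh are impossible for the one with fruit cherry.
That leaves Lior.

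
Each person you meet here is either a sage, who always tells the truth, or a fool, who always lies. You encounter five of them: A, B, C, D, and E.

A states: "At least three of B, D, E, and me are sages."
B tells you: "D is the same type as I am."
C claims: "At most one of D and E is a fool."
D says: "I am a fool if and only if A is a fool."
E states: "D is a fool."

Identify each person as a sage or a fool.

A: sage, B: sage, C: sage, D: sage, E: fool

Consider A. Suppose A is a fool.
Then whichever role D has, D's statement has the wrong truth value — contradiction.
So A is a sage.
Consider B. Suppose B is a fool.
Then no assignment of the remaining roles makes every statement match its speaker's type — contradiction.
So B is a sage.
Consider C. Suppose C is a fool.
Then no assignment of the remaining roles makes every statement match its speaker's type — contradiction.
So C is a sage.
Consider D. Suppose D is a fool.
Then B's statement comes out false, contradicting B being a sage.
So D is a sage.
With that fixed, E's statement is false, so E is a fool.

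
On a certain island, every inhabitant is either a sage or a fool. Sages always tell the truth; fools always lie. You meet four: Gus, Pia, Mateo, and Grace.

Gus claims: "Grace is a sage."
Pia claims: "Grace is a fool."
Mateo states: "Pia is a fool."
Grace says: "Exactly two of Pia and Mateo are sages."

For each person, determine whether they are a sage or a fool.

Gus: fool, Pia: sage, Mateo: fool, Grace: fool

Consider Gus. Suppose Gus is a sage.
Then no assignment of the remaining roles makes every statement match its speaker's type — contradiction.
So Gus is a fool.
Consider Pia. Suppose Pia is a fool.
Then no assignment of the remaining roles makes every statement match its speaker's type — contradiction.
So Pia is a sage.
With that fixed, Mateo's statement is false, so Mateo is a fool.
With that fixed, Grace's statement is false, so Grace is a fool.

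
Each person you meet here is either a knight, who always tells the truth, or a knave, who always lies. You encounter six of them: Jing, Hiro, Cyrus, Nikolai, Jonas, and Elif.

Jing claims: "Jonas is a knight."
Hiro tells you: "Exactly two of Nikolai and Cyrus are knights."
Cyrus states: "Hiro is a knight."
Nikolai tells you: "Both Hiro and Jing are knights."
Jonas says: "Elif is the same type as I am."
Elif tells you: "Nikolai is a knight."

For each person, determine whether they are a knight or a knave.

Consider Jing. Suppose Jing is a knave.
Then no assignment of the remaining roles makes every statement match its speaker's type — contradiction.
So Jing is a knight.
Consider Hiro. Suppose Hiro is a knave.
Then no assignment of the remaining roles makes every statement match its speaker's type — contradiction.
So Hiro is a knight.
With that fixed, Cyrus's statement is true, so Cyrus is a knight.
With that fixed, Nikolai's statement is true, so Nikolai is a knight.
With that fixed, Elif's statement is true, so Elif is a knight.
Consider Jonas. Suppose Jonas is a knave.
Then Jing's statement comes out false, contradicting Jing being a knight.
So Jonas is a knight.

Jing: knight, Hiro: knight, Cyrus: knight, Nikolai: knight, Jonas: knight, Elif: knight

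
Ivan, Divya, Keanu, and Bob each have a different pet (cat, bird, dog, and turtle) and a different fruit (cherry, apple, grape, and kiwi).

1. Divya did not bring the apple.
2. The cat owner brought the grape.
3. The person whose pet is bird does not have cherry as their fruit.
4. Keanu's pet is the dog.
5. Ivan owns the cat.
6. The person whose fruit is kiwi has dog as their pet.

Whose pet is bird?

Bob

With clues 1–4, Keanu is impossible for the one with pet bird.
With clues 1–5, Ivan is impossible for the one with pet bird.
With clues 1–6, Divya is impossible for the one with pet bird.
That leaves Bob.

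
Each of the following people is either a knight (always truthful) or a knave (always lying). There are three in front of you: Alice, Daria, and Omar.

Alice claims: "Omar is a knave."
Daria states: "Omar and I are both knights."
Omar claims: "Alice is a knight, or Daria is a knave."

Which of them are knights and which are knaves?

Alice: knave, Daria: knave, Omar: knight

Consider Alice. Suppose Alice is a knight.
Then no assignment of the remaining roles makes every statement match its speaker's type — contradiction.
So Alice is a knave.
Consider Daria. Suppose Daria is a knight.
Then no assignment of the remaining roles makes every statement match its speaker's type — contradiction.
So Daria is a knave.
With that fixed, Omar's statement is true, so Omar is a knight.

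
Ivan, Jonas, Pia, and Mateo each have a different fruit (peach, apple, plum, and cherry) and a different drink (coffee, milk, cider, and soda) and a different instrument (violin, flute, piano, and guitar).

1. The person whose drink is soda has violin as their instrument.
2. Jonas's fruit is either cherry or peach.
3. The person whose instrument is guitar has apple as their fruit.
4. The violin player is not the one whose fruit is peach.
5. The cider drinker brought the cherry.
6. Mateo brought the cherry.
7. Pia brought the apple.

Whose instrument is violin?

With clues 1–5, Jonas is impossible for the one with instrument violin.
With clues 1–6, Mateo is impossible for the one with instrument violin.
With clues 1–7, Pia is impossible for the one with instrument violin.
That leaves Ivan.

Ivan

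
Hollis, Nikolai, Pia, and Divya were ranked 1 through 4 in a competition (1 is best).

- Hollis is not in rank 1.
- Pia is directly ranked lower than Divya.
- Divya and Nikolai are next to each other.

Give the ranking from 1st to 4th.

Nikolai, Divya, Pia, Hollis

From clue 1: Hollis is in {2,3,4}.
From clues 1–3: Nikolai → rank 1, Divya → rank 2, Pia → rank 3, Hollis → rank 4.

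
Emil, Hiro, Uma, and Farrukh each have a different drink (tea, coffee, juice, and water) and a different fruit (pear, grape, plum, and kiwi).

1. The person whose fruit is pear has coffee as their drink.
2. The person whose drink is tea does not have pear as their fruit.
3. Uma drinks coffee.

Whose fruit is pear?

With clues 1–3, Emil, Farrukh, and Hiro are impossible for the one with fruit pear.
That leaves Uma.

Uma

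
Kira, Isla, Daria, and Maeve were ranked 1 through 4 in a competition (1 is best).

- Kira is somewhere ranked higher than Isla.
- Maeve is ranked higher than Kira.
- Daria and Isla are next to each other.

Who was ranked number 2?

Kira

With clues 1–2, Isla is ruled out for rank 2.
With clues 1–3, Daria and Maeve are ruled out for rank 2.
So rank 2 is Kira.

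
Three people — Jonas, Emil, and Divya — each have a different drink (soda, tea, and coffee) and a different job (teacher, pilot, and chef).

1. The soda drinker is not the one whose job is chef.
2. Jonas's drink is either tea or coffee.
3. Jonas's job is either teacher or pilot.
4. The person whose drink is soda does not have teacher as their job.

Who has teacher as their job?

With clues 1–4, Divya and Emil are impossible for the one with job teacher.
That leaves Jonas.

Jonas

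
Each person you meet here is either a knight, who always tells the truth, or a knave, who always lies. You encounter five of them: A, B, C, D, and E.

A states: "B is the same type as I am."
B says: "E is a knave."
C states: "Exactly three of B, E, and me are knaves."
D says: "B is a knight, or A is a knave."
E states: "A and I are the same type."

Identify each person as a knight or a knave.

Consider A. Suppose A is a knave.
Then whichever role E has, E's statement has the wrong truth value — contradiction.
So A is a knight.
Consider B. Suppose B is a knave.
Then A's statement comes out false, contradicting A being a knight.
So B is a knight.
With that fixed, C's statement is false, so C is a knave.
With that fixed, D's statement is true, so D is a knight.
Consider E. Suppose E is a knight.
Then B's statement comes out false, contradicting B being a knight.
So E is a knave.

A: knight, B: knight, C: knave, D: knight, E: knave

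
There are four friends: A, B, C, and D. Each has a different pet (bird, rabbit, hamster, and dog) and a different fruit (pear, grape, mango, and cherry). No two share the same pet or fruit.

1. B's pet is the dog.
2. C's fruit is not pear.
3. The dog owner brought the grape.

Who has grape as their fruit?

B

With clues 1–3, A, C, and D are impossible for the one with fruit grape.
That leaves B.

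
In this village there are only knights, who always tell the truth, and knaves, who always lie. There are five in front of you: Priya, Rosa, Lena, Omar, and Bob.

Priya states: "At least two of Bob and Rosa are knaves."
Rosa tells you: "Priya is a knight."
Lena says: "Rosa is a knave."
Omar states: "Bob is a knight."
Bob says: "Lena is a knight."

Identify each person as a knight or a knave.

Consider Priya. Suppose Priya is a knight.
Then no assignment of the remaining roles makes every statement match its speaker's type — contradiction.
So Priya is a knave.
With that fixed, Rosa's statement is false, so Rosa is a knave.
With that fixed, Lena's statement is true, so Lena is a knight.
With that fixed, Bob's statement is true, so Bob is a knight.
With that fixed, Omar's statement is true, so Omar is a knight.

Priya: knave, Rosa: knave, Lena: knight, Omar: knight, Bob: knight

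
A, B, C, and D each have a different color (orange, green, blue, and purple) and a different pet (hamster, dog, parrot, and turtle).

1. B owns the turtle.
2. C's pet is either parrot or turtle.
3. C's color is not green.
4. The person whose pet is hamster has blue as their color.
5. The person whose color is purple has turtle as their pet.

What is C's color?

orange

With clues 1–3, green is impossible for C's color.
With clues 1–4, blue is impossible for C's color.
With clues 1–5, purple is impossible for C's color.
That leaves orange.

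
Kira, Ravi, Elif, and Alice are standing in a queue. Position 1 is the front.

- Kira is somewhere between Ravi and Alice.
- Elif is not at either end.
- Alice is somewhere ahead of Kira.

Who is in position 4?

With clue 1, Kira is ruled out for position 4.
With clues 1–2, Elif is ruled out for position 4.
With clues 1–3, Alice is ruled out for position 4.
So position 4 is Ravi.

Ravi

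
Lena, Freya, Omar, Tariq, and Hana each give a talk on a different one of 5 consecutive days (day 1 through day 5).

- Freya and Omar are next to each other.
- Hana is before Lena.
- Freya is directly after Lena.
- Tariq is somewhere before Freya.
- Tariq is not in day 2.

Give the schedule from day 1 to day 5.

From clues 1–2: Lena is in {2,3,4,5}.
From clues 1–3: Lena is in {2,3}.
From clues 1–4: Lena → day 3, Freya → day 4, Omar → day 5.
From clues 1–5: Tariq → day 1, Hana → day 2.

Tariq, Hana, Lena, Freya, Omar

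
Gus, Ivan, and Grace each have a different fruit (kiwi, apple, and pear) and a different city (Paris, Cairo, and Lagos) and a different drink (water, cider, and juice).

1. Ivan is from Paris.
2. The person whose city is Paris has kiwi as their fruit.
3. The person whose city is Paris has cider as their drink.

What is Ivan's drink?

With clues 1–3, juice and water are impossible for Ivan's drink.
That leaves cider.

cider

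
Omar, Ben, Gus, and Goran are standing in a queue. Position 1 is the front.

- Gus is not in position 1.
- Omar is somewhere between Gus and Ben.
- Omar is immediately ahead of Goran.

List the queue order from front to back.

From clue 1: Gus is in {2,3,4}.
From clues 1–2: Omar is in {2,3}.
From clues 1–3: Ben → position 1, Omar → position 2, Goran → position 3, Gus → position 4.

Ben, Omar, Goran, Gus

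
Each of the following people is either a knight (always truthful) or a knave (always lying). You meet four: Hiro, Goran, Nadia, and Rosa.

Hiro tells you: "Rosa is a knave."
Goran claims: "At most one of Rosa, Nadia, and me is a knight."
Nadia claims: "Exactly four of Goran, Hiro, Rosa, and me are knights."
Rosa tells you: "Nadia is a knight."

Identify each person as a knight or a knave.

Consider Hiro. Suppose Hiro is a knave.
Then no assignment of the remaining roles makes every statement match its speaker's type — contradiction.
So Hiro is a knight.
Consider Goran. Suppose Goran is a knave.
Then no assignment of the remaining roles makes every statement match its speaker's type — contradiction.
So Goran is a knight.
Consider Nadia. Suppose Nadia is a knight.
Then Goran's statement comes out false, contradicting Goran being a knight.
So Nadia is a knave.
With that fixed, Rosa's statement is false, so Rosa is a knave.

Hiro: knight, Goran: knight, Nadia: knave, Rosa: knave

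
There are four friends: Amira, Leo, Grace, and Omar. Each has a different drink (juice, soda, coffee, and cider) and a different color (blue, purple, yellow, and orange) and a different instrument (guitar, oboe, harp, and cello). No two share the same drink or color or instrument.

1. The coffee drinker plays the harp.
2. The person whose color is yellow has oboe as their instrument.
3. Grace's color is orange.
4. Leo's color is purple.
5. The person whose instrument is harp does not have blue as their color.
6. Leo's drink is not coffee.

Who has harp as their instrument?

Grace

With clues 1–5, Amira and Omar are impossible for the one with instrument harp.
With clues 1–6, Leo is impossible for the one with instrument harp.
That leaves Grace.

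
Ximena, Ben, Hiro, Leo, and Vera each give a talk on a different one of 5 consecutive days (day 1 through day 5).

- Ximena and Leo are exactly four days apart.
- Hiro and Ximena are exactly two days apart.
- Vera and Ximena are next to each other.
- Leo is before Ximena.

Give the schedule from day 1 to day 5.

Leo, Ben, Hiro, Vera, Ximena

From clue 1: Ximena is in {1,5}.
From clues 1–2: Hiro → day 3.
From clues 1–3: Ximena is in {1,5}.
From clues 1–4: Leo → day 1, Ben → day 2, Vera → day 4, Ximena → day 5.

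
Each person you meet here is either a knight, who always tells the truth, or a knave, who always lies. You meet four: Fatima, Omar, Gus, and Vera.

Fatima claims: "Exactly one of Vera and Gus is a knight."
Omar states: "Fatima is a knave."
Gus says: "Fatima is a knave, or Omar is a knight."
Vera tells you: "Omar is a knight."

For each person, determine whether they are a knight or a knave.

Consider Fatima. Suppose Fatima is a knight.
Then no assignment of the remaining roles makes every statement match its speaker's type — contradiction.
So Fatima is a knave.
With that fixed, Omar's statement is true, so Omar is a knight.
With that fixed, Gus's statement is true, so Gus is a knight.
With that fixed, Vera's statement is true, so Vera is a knight.

Fatima: knave, Omar: knight, Gus: knight, Vera: knight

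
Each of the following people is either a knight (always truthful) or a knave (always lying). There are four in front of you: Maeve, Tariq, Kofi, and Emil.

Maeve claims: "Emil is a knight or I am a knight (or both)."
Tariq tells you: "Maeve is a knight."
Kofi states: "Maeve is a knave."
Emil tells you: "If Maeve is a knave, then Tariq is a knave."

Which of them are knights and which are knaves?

Maeve: knight, Tariq: knight, Kofi: knave, Emil: knight

Consider Maeve. Suppose Maeve is a knave.
Then no assignment of the remaining roles makes every statement match its speaker's type — contradiction.
So Maeve is a knight.
With that fixed, Tariq's statement is true, so Tariq is a knight.
With that fixed, Kofi's statement is false, so Kofi is a knave.
With that fixed, Emil's statement is true, so Emil is a knight.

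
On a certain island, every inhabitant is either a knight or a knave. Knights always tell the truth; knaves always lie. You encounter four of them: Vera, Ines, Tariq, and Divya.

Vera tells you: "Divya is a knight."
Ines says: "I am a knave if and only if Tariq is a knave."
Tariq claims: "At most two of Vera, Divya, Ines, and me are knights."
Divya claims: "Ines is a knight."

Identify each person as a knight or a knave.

Consider Vera. Suppose Vera is a knight.
Then no assignment of the remaining roles makes every statement match its speaker's type — contradiction.
So Vera is a knave.
Consider Ines. Suppose Ines is a knight.
Then no assignment of the remaining roles makes every statement match its speaker's type — contradiction.
So Ines is a knave.
With that fixed, Tariq's statement is true, so Tariq is a knight.
With that fixed, Divya's statement is false, so Divya is a knave.

Vera: knave, Ines: knave, Tariq: knight, Divya: knave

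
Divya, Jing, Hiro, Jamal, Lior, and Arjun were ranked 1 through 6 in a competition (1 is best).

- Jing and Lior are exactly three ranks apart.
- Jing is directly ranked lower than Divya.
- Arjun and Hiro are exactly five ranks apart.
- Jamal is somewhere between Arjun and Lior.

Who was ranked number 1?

With clues 1–2, Jing is ruled out for rank 1.
With clues 1–3, Divya, Jamal, and Lior are ruled out for rank 1.
With clues 1–4, Arjun is ruled out for rank 1.
So rank 1 is Hiro.

Hiro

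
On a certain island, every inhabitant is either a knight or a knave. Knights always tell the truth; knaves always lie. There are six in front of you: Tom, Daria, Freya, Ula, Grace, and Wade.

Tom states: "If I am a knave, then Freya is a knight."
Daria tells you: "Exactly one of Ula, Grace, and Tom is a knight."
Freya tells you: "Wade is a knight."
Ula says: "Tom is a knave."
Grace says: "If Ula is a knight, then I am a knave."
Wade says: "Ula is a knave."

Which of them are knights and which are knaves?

Tom: knight, Daria: knave, Freya: knight, Ula: knave, Grace: knight, Wade: knight

Consider Tom. Suppose Tom is a knave.
Then no assignment of the remaining roles makes every statement match its speaker's type — contradiction.
So Tom is a knight.
With that fixed, Ula's statement is false, so Ula is a knave.
With that fixed, Grace's statement is true, so Grace is a knight.
With that fixed, Wade's statement is true, so Wade is a knight.
With that fixed, Daria's statement is false, so Daria is a knave.
With that fixed, Freya's statement is true, so Freya is a knight.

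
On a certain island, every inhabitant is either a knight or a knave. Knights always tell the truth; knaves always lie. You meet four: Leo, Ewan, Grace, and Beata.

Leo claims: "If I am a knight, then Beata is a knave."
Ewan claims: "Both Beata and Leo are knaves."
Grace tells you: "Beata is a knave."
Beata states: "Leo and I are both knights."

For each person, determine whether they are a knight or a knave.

Consider Leo. Suppose Leo is a knave.
Then Leo's own statement would have to be false, but it can't be — contradiction.
So Leo is a knight.
With that fixed, Ewan's statement is false, so Ewan is a knave.
Consider Grace. Suppose Grace is a knave.
Then no assignment of the remaining roles makes every statement match its speaker's type — contradiction.
So Grace is a knight.
Consider Beata. Suppose Beata is a knight.
Then Leo's statement comes out false, contradicting Leo being a knight.
So Beata is a knave.

Leo: knight, Ewan: knave, Grace: knight, Beata: knave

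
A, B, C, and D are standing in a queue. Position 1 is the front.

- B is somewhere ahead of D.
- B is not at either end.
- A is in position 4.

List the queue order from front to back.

From clue 1: B is in {1,2,3}.
From clues 1–2: B is in {2,3}.
From clues 1–3: C → position 1, B → position 2, D → position 3, A → position 4.

C, B, D, A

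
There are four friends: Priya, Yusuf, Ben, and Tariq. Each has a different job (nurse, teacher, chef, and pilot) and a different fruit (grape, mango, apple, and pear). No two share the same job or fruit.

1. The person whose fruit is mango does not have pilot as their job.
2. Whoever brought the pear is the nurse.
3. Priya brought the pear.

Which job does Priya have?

With clues 1–3, chef, pilot, and teacher are impossible for Priya's job.
That leaves nurse.

nurse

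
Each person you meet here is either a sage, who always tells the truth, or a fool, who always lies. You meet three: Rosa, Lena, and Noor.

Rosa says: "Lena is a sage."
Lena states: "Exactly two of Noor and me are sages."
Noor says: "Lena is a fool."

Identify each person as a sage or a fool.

Consider Rosa. Suppose Rosa is a sage.
Then no assignment of the remaining roles makes every statement match its speaker's type — contradiction.
So Rosa is a fool.
Consider Lena. Suppose Lena is a sage.
Then Rosa's statement comes out true, contradicting Rosa being a fool.
So Lena is a fool.
With that fixed, Noor's statement is true, so Noor is a sage.

Rosa: fool, Lena: fool, Noor: sage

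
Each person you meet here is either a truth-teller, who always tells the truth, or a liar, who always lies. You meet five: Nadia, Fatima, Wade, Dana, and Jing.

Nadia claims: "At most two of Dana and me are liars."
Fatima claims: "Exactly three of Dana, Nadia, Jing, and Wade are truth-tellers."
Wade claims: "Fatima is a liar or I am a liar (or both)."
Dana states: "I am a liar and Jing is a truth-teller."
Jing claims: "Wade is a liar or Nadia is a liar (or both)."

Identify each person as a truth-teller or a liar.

Regardless of anyone's role, Nadia's statement is true, so Nadia is a truth-teller.
Consider Fatima. Suppose Fatima is a truth-teller.
Then whichever role Wade has, Wade's statement has the wrong truth value — contradiction.
So Fatima is a liar.
With that fixed, Wade's statement is true, so Wade is a truth-teller.
With that fixed, Jing's statement is false, so Jing is a liar.
With that fixed, Dana's statement is false, so Dana is a liar.

Nadia: truth-teller, Fatima: liar, Wade: truth-teller, Dana: liar, Jing: liar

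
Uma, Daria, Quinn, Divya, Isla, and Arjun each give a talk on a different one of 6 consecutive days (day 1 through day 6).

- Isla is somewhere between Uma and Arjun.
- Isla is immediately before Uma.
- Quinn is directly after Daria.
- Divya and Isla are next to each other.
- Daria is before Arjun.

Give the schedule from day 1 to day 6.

From clue 1: Isla is in {2,3,4,5}.
From clues 1–2: Uma is in {3,4,5,6}.
From clues 1–4: Uma is in {4,6}.
From clues 1–5: Daria → day 1, Quinn → day 2, Arjun → day 3, Divya → day 4, Isla → day 5, Uma → day 6.

Daria, Quinn, Arjun, Divya, Isla, Uma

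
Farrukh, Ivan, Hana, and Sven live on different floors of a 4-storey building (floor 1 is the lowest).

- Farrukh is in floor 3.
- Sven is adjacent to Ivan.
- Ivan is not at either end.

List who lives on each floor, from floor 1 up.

From clue 1: Farrukh → floor 3.
From clues 1–2: Hana → floor 4.
From clues 1–3: Sven → floor 1, Ivan → floor 2.

Sven, Ivan, Farrukh, Hana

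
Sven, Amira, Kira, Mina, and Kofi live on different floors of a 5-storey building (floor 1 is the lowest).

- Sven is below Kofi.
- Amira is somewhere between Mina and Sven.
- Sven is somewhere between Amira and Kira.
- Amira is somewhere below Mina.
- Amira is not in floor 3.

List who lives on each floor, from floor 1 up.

Kira, Sven, Kofi, Amira, Mina

From clue 1: Sven is in {1,2,3,4}.
From clues 1–2: Amira is in {2,3,4}.
From clues 1–3: Sven is in {2,3}.
From clues 1–4: Kira → floor 1, Sven → floor 2.
From clues 1–5: Kofi → floor 3, Amira → floor 4, Mina → floor 5.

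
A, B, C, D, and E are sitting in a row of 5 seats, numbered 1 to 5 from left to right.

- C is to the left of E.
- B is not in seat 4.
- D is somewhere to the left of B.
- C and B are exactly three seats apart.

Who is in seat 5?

B

With clue 1, C is ruled out for seat 5.
With clues 1–3, D is ruled out for seat 5.
With clues 1–4, A and E are ruled out for seat 5.
So seat 5 is B.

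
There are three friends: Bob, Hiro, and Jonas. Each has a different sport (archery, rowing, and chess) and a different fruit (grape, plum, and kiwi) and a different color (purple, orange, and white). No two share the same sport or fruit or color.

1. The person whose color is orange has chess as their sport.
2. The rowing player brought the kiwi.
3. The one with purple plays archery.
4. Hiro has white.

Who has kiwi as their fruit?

Hiro

With clues 1–4, Bob and Jonas are impossible for the one with fruit kiwi.
That leaves Hiro.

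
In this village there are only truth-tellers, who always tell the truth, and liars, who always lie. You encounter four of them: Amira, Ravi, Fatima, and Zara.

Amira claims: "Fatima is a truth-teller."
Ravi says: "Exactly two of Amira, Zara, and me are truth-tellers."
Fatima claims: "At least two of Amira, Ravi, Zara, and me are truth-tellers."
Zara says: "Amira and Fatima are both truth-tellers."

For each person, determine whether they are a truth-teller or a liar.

Amira: liar, Ravi: liar, Fatima: liar, Zara: liar

Consider Amira. Suppose Amira is a truth-teller.
Then no assignment of the remaining roles makes every statement match its speaker's type — contradiction.
So Amira is a liar.
With that fixed, Zara's statement is false, so Zara is a liar.
With that fixed, Ravi's statement is false, so Ravi is a liar.
With that fixed, Fatima's statement is false, so Fatima is a liar.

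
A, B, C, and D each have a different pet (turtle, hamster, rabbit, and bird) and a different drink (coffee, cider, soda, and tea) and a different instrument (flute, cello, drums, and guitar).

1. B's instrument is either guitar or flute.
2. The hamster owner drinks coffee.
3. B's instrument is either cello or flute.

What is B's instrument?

flute

Clue 1 rules out cello and drums for B's instrument.
With clues 1–3, guitar is impossible for B's instrument.
That leaves flute.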